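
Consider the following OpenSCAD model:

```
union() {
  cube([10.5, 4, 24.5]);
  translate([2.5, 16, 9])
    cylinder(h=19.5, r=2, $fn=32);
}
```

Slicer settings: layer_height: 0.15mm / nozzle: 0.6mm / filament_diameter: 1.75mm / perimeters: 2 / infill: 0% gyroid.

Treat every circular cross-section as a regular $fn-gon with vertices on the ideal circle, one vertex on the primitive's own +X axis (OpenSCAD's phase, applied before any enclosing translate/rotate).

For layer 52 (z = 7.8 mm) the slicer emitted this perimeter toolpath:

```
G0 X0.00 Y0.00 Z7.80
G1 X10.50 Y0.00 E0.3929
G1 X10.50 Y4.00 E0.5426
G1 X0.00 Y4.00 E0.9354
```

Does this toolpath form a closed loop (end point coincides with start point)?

Start point (G0): (0.00, 0.00). End point (last G1): the path does not return to the start — open.

no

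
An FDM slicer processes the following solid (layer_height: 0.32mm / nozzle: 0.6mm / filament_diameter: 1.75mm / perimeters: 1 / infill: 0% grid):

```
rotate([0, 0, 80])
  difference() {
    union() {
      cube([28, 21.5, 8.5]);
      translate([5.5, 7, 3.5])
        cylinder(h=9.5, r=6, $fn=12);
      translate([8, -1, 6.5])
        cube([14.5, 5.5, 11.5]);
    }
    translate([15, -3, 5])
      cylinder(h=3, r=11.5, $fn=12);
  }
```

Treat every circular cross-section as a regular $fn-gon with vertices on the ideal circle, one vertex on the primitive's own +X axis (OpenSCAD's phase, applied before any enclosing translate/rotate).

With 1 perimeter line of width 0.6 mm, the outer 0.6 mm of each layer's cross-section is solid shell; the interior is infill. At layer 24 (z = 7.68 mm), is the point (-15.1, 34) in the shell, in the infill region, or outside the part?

At z = 7.68 mm: the 28×21.5 cube contributes its full rectangle; the r=6 cylinder at (5.5, 7) contributes a regular 12-gon of circumradius 6; the 14.5×5.5 cube at (8, -1) contributes its full rectangle; Combining (union): the regions partially overlap (shared area 172.32 mm²), so overlapping operands fuse into one piece — 1 connected region; the r=11.5 cylinder at (15, -3) contributes a regular 12-gon of circumradius 11.5; Taking the first minus the rest: starting from the result so far, the r=11.5 cylinder at (15, -3) partially overlaps it — only the 146.29 mm² overlap (of its 396.75 mm²) is removed, clipping the outline — 1 connected region; (whole slice rotated 80° about Z — lengths, areas and connectivity unchanged). Overall, the cross-section is a single solid region. Undo the 80° rotation: the query point maps to (30.861, 20.775) in the un-rotated model frame. The nearest boundary edge runs (28.00, 21.50)→(28.00, 0.00); distance from the point to it = 2.86 mm. The point is not inside any of the regions above, so it lies outside the cross-section (2.86 mm from the nearest boundary).

outside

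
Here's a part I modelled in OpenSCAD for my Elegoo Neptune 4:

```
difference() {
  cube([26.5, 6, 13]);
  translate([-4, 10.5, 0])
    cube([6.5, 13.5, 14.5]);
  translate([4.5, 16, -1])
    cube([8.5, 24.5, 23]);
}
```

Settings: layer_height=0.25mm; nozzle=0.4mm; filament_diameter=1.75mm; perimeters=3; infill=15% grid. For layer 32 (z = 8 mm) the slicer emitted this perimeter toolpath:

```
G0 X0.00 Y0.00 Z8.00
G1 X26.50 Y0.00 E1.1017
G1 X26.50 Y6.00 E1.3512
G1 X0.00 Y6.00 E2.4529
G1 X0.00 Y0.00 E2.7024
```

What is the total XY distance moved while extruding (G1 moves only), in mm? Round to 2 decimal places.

65.00 mm

Sum the Euclidean lengths of each G1 segment: total = 65.00 mm.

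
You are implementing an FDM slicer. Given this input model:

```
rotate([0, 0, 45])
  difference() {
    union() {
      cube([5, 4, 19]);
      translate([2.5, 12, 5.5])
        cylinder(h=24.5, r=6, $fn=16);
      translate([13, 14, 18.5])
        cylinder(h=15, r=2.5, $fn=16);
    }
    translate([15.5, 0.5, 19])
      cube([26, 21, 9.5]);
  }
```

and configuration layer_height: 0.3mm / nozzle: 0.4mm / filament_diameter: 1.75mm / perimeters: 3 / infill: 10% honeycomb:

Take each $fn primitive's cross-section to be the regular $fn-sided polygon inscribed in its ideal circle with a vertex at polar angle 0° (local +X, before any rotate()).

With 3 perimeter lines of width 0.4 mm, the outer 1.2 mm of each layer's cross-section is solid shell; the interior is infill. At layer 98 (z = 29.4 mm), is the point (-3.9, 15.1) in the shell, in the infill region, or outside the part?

At z = 29.4 mm: the cube is absent (z outside [0, 19]); the cylinder at (2.5, 12): section is a regular 16-gon, circumradius r=6; the r=2.5 cylinder at (13, 14) gives a regular 16-gon of circumradius 2.5 (constant along its height); Combining (union): the 2 present regions are separate (no shared area or edge), so areas and boundary lengths simply add and each stays a separate island — 2 connected regions; the cube at (15.5, 0.5) does not reach this height (z outside [19, 28.5]); After the difference (first − rest): none of the subtracted shapes is present at this height, so the result so far is unchanged — 2 connected regions; (whole slice rotated 45° about Z — lengths, areas and connectivity unchanged). Overall, the cross-section has 2 separate islands. Undo the 45° rotation: the query point maps to (7.920, 13.435) in the un-rotated model frame. The nearest boundary edge runs (8.04, 14.30)→(8.50, 12.00); distance from the point to it = 0.29 mm. (Shell/infill is judged within the island containing the point — the largest one.) The point is inside the cross-section, 0.29 mm from the nearest boundary — within the 1.2 mm shell band (3 × 0.4).

shell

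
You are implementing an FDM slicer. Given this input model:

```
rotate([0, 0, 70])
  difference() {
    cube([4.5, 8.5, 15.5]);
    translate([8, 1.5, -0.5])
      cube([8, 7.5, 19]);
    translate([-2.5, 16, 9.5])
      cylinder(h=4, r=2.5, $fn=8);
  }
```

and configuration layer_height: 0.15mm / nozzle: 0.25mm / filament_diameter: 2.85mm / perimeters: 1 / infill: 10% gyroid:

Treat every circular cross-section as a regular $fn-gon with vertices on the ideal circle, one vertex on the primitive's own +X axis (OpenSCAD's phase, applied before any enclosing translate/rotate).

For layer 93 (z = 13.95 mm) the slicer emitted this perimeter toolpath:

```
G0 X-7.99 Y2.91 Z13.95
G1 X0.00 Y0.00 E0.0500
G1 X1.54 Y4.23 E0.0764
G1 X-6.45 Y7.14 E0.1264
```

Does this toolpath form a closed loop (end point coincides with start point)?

no

Start point (G0): (-7.99, 2.91). End point (last G1): the path does not return to the start — open.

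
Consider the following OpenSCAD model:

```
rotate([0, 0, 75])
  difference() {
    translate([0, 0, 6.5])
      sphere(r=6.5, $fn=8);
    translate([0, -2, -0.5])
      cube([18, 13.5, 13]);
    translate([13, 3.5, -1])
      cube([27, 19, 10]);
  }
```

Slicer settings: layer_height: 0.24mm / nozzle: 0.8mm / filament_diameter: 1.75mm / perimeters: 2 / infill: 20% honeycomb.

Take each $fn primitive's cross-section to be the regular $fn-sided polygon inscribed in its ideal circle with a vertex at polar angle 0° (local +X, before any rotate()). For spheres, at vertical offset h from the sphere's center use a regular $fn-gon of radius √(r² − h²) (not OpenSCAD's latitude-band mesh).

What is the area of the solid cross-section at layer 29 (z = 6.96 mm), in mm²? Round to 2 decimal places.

77.04 mm²

At z = 6.96 mm: the sphere: section is a regular 8-gon, circumradius = √(r²−h²) = √(6.5²−0.46²) = 6.484 (area = (8/2)·6.484²·sin(360°/8) = 118.90 mm²); the 18×13.5 cube at (0, -2) contributes its full rectangle (area 243.00 mm²); the 27×19 cube at (13, 3.5) contributes its full rectangle (area 513.00 mm²); Subtracting the remaining from the first: starting from the r=6.5 sphere (118.90 mm²), the 18×13.5 cube at (0, -2) partially overlaps it — only the 41.86 mm² overlap (of its 243.00 mm²) is removed, clipping the outline; the 27×19 cube at (13, 3.5) misses the remaining region (no effect) — area = 77.04 mm²; (whole slice rotated 75° about Z — lengths, areas and connectivity unchanged). Overall, the cross-section is a single solid region. Net area = 77.04 mm².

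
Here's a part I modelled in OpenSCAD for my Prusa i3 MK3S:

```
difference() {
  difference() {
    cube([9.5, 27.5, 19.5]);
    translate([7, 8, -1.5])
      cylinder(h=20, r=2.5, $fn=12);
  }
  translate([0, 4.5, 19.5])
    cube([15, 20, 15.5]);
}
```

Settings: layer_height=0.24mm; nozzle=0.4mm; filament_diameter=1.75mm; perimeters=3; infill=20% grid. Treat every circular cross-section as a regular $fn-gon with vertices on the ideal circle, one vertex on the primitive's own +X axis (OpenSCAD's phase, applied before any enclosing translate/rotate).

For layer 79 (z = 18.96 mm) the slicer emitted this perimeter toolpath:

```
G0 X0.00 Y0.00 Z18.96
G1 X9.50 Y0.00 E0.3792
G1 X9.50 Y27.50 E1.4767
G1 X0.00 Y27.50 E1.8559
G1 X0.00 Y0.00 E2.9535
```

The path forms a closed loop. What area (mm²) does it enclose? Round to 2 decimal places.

Apply the shoelace formula to the sequence of (X, Y) vertices; enclosed area = 261.25 mm².

261.25 mm²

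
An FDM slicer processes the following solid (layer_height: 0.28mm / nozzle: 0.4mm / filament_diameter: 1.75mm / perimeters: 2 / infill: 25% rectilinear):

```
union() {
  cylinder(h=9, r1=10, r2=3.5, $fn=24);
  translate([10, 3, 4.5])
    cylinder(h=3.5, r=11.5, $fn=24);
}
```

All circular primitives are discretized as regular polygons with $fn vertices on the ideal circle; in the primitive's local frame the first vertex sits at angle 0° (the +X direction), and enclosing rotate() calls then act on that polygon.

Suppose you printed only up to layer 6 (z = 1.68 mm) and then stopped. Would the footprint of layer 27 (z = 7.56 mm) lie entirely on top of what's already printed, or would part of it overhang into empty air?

Compare the two slices. At z = 1.68: the cone: at t=0.187 of its height the radius interpolates to r₁+(r₂−r₁)t = 8.787, giving a regular 24-gon of that circumradius (area = (24/2)·8.787²·sin(360°/24) = 239.79 mm²); the cylinder at (10, 3) is absent (z outside [4.5, 8]); Combining (union): only the cone is present, so the union is just that shape — area = 239.79 mm². At z = 7.56: the cone contributes a regular 24-gon of circumradius 4.540 (interpolated between r1=10 and r2=3.5 at t=0.840) (area = (24/2)·4.540²·sin(360°/24) = 64.02 mm²); the r=11.5 cylinder at (10, 3) contributes a regular 24-gon of circumradius 11.5 (area = (24/2)·11.500²·sin(360°/24) = 410.75 mm²); Taking the union: the regions partially overlap — summed areas 474.76 mm² minus the doubly-counted overlap 38.23 mm² gives 436.54 mm² — area = 436.54 mm². Checking containment: at z = 7.56 the cross-section extends beyond the z = 1.68 cross-section by about 294.26 mm².

part overhangs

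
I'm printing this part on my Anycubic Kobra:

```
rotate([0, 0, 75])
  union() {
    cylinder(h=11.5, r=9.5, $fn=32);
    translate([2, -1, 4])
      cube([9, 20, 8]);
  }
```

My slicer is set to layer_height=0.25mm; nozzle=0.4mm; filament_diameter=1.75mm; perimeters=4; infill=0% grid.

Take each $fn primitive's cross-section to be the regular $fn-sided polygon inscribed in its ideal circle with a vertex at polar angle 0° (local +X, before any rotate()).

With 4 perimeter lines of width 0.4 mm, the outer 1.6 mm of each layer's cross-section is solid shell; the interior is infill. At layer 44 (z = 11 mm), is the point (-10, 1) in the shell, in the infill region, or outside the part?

outside

At z = 11 mm: the r=9.5 cylinder contributes a regular 32-gon of circumradius 9.5; the 9×20 cube at (2, -1) contributes its full rectangle; Taking the union: the regions partially overlap (shared area 59.08 mm²), so overlapping operands fuse into one piece — 1 connected region; (rotated 75° about Z; rotation is an isometry so areas/perimeters/island counts are preserved). Overall, the cross-section is a single solid region. Undo the 75° rotation: the query point maps to (-1.622, 9.918) in the un-rotated model frame. The nearest boundary edge runs (-1.85, 9.32)→(0.00, 9.50); distance from the point to it = 0.58 mm. The point is not inside any of the regions above, so it lies outside the cross-section (0.58 mm from the nearest boundary).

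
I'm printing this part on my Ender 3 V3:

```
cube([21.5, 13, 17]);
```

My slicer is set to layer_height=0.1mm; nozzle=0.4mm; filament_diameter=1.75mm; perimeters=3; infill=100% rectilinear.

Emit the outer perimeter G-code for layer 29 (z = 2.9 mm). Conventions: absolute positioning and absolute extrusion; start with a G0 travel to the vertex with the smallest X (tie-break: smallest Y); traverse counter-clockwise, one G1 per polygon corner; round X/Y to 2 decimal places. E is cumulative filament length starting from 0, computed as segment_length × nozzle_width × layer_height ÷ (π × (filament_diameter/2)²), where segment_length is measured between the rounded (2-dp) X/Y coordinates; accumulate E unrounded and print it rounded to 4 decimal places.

G0 X0.00 Y0.00 Z2.90
G1 X21.50 Y0.00 E0.3575
G1 X21.50 Y13.00 E0.5737
G1 X0.00 Y13.00 E0.9313
G1 X0.00 Y0.00 E1.1475

At z = 2.9 mm: the cube (footprint 21.5×13) is included at this height. The outline is a single polygon with 4 vertices. Extrusion per mm of travel: 0.4 × 0.1 / (π × 0.875²) = 0.016630. Accumulating E over each segment gives final E = 1.1475.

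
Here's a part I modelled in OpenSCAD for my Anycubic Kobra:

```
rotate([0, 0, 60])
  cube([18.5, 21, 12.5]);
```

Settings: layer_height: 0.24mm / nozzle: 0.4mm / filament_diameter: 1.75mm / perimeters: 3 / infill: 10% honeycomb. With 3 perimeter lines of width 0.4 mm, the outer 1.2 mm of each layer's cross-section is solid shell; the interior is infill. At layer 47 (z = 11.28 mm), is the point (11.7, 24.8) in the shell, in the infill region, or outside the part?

At z = 11.28 mm: the 18.5×21 cube contributes its full rectangle; (rotated 60° about Z; rotation is an isometry so areas/perimeters/island counts are preserved). Overall, the cross-section is a single solid region. Undo the 60° rotation: the query point maps to (27.327, 2.268) in the un-rotated model frame. The nearest boundary edge runs (18.50, 0.00)→(18.50, 21.00); distance from the point to it = 8.83 mm. The point is not inside any of the regions above, so it lies outside the cross-section (8.83 mm from the nearest boundary).

outside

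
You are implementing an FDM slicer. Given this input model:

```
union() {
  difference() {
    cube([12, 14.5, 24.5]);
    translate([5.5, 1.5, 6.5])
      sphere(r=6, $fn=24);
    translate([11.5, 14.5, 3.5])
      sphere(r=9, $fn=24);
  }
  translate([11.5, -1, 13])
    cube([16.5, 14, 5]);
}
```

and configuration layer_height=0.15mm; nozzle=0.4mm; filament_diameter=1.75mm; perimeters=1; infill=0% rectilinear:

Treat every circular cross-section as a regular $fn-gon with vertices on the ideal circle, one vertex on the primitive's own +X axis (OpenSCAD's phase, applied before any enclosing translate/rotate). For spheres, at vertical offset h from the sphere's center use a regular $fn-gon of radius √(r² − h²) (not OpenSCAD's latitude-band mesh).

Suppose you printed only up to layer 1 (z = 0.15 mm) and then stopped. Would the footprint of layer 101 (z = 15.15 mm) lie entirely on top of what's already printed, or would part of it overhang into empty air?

Compare the two slices. At z = 0.15: the cube (footprint 12×14.5) is included at this height (area 174.00 mm²); the sphere at (5.5, 1.5) is absent (|z−center|=6.350 > r=6); the r=9 sphere at (11.5, 14.5) contributes a regular 24-gon of circumradius √(9²−3.35²) = 8.353 (area = (24/2)·8.353²·sin(360°/24) = 216.72 mm²); After the difference (first − rest): starting from the 12×14.5 cube (174.00 mm²), the r=9 sphere at (11.5, 14.5) partially overlaps it — only the 58.34 mm² overlap (of its 216.72 mm²) is removed, clipping the outline — area = 115.66 mm²; the cube at (11.5, -1) is absent (z outside [13, 18]); Merging all regions: only that combined region is present, so the union is just that shape — area = 115.66 mm². At z = 15.15: the cube is present — its section is the full 12×14.5 rectangle (area 174.00 mm²); the sphere at (5.5, 1.5) is absent (|z−center|=8.650 > r=6); the sphere at (11.5, 14.5) is absent (|z−center|=11.650 > r=9); After the difference (first − rest): none of the subtracted shapes is present at this height, so the 12×14.5 cube is unchanged — area = 174.00 mm²; the cube at (11.5, -1) is present — its section is the full 16.5×14 rectangle (area 231.00 mm²); Combining (union): the regions partially overlap — summed areas 405.00 mm² minus the doubly-counted overlap 6.50 mm² gives 398.50 mm² — area = 398.50 mm². Checking containment: at z = 15.15 the cross-section extends beyond the z = 0.15 cross-section by about 282.84 mm².

part overhangs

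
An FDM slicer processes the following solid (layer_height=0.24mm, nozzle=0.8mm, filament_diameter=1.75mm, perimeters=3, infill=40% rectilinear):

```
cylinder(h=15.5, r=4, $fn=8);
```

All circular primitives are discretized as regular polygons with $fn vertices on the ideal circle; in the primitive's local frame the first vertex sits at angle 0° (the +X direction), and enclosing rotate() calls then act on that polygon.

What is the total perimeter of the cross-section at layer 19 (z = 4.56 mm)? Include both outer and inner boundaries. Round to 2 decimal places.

At z = 4.56 mm: the r=4 cylinder gives a regular 8-gon of circumradius 4 (constant along its height) (perimeter = 2·8·4.000·sin(180°/8) = 24.49 mm). Overall, the cross-section is a single solid region. Total boundary length (outer) = 24.49 mm.

24.49 mm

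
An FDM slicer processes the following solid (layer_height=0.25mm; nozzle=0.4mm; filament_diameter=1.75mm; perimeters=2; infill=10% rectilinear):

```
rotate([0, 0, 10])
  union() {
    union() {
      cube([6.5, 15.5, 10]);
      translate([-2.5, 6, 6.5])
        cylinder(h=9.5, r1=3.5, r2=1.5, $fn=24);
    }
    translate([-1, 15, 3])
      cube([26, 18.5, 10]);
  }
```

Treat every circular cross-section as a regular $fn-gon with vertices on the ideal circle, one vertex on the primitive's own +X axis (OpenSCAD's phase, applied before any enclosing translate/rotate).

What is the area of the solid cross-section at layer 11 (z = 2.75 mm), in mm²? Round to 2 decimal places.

At z = 2.75 mm: the cube (footprint 6.5×15.5) is included at this height (area 100.75 mm²); the cone at (-2.5, 6) is not intersected at this z (z outside [6.5, 16]); Merging all regions: only the 6.5×15.5 cube is present, so the union is just that shape — area = 100.75 mm²; the cube at (-1, 15) is not intersected at this z (z outside [3, 13]); Combining (union): only the result so far is present, so the union is just that shape — area = 100.75 mm²; (rotated 10° about Z; rotation is an isometry so areas/perimeters/island counts are preserved). Overall, the cross-section is a single solid region. Net area = 100.75 mm².

100.75 mm²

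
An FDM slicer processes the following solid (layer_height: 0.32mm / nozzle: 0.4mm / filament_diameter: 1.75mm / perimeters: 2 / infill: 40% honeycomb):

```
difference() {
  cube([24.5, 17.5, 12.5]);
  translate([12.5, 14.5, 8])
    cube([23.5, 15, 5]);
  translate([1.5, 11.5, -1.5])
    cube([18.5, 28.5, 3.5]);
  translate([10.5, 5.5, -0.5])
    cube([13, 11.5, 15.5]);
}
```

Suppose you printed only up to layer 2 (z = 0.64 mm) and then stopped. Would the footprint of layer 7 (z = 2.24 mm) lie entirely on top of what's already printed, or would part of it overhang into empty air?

Compare the two slices. At z = 0.64: the cube is present — its section is the full 24.5×17.5 rectangle (area 428.75 mm²); the cube at (12.5, 14.5) is absent (z outside [8, 13]); the 18.5×28.5 cube at (1.5, 11.5) contributes its full rectangle (area 527.25 mm²); the 13×11.5 cube at (10.5, 5.5) contributes its full rectangle (area 149.50 mm²); After the difference (first − rest): starting from the 24.5×17.5 cube (428.75 mm²), the 18.5×28.5 cube at (1.5, 11.5) partially overlaps it — only the 111.00 mm² overlap (of its 527.25 mm²) is removed, clipping the outline; the 13×11.5 cube at (10.5, 5.5) partially overlaps it — only the 97.25 mm² overlap (of its 149.50 mm²) is removed, clipping the outline — area = 220.50 mm². At z = 2.24: the 24.5×17.5 cube contributes its full rectangle (area 428.75 mm²); the cube at (12.5, 14.5) does not reach this height (z outside [8, 13]); the cube at (1.5, 11.5) is not intersected at this z (z outside [-1.5, 2]); the 13×11.5 cube at (10.5, 5.5) contributes its full rectangle (area 149.50 mm²); Taking the first minus the rest: starting from the 24.5×17.5 cube (428.75 mm²), the 13×11.5 cube at (10.5, 5.5) lies wholly inside it (removes its full 149.50 mm² and its 49.00 mm outline becomes a hole wall) — area = 279.25 mm². Checking containment: at z = 2.24 the cross-section extends beyond the z = 0.64 cross-section by about 58.75 mm².

part overhangs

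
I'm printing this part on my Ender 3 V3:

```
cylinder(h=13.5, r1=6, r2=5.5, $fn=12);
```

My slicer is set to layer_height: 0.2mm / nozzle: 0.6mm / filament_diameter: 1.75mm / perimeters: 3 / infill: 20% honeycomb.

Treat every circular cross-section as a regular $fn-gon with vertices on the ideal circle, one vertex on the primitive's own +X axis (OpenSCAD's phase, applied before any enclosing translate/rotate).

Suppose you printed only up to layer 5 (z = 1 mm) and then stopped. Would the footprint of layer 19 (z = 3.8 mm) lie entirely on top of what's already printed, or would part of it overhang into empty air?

entirely on top

Compare the two slices. At z = 1: the cone: at t=0.074 of its height the radius interpolates to r₁+(r₂−r₁)t = 5.963, giving a regular 12-gon of that circumradius (area = (12/2)·5.963²·sin(360°/12) = 106.67 mm²). At z = 3.8: the cone contributes a regular 12-gon of circumradius 5.859 (interpolated between r1=6 and r2=5.5 at t=0.281) (area = (12/2)·5.859²·sin(360°/12) = 102.99 mm²). Checking containment: the cross-section at z = 3.8 is a subset of the cross-section at z = 1.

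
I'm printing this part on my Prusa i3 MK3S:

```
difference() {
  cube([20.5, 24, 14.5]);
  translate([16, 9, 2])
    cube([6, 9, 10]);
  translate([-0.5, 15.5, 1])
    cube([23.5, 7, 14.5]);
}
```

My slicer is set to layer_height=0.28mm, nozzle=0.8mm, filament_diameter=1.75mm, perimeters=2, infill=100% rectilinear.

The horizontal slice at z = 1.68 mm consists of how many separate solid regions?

2

At z = 1.68 mm: the cube (footprint 20.5×24) is included at this height; the cube at (16, 9) does not reach this height (z outside [2, 12]); the cube at (-0.5, 15.5) is present — its section is the full 23.5×7 rectangle; Taking the first minus the rest: starting from the 20.5×24 cube, the 23.5×7 cube at (-0.5, 15.5) partially overlaps it — only the 143.50 mm² overlap (of its 164.50 mm²) is removed, clipping the outline — 2 connected regions. The result has 2 disconnected regions.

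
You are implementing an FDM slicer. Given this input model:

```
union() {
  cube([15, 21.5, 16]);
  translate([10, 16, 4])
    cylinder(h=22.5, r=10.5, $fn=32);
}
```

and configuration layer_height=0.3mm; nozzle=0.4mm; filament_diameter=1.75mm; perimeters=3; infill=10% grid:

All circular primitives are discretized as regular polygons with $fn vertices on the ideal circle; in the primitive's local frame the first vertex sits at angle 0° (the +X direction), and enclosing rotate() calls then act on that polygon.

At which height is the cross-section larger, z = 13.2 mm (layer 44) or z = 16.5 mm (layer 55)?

layer 44 (z = 13.2 mm)

Layer 44 (z = 13.2): the cube (footprint 15×21.5) is included at this height (area 322.50 mm²); the r=10.5 cylinder at (10, 16) gives a regular 32-gon of circumradius 10.5 (constant along its height) (area = (32/2)·10.500²·sin(360°/32) = 344.14 mm²); Merging all regions: the regions partially overlap — summed areas 666.64 mm² minus the doubly-counted overlap 216.66 mm² gives 449.98 mm² — area = 449.98 mm². So its area = 449.98 mm². Layer 55 (z = 16.5): the cube does not reach this height (z outside [0, 16]); the cylinder at (10, 16): section is a regular 32-gon, circumradius r=10.5 (area = (32/2)·10.500²·sin(360°/32) = 344.14 mm²); Combining (union): only the r=10.5 cylinder at (10, 16) is present, so the union is just that shape — area = 344.14 mm². So its area = 344.14 mm². Layer 44 is larger (449.98 vs 344.14 mm²).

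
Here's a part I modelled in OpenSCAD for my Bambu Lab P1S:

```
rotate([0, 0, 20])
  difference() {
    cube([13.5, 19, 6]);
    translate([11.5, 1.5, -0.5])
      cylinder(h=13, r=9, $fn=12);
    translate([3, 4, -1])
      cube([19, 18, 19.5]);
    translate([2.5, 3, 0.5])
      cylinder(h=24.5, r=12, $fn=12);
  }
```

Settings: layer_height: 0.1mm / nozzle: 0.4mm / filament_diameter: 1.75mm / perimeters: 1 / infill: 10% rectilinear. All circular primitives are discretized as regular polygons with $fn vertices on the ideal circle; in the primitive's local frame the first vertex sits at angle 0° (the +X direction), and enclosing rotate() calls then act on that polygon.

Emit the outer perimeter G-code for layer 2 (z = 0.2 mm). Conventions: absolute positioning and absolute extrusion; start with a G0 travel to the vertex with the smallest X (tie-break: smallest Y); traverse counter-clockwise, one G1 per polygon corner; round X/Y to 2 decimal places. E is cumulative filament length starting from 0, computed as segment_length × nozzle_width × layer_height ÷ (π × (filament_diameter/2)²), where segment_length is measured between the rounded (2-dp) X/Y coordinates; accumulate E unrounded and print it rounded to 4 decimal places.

At z = 0.2 mm: the cube (footprint 13.5×19) is included at this height; the cylinder at (11.5, 1.5): section is a regular 12-gon, circumradius r=9; the cube at (3, 4) is present — its section is the full 19×18 rectangle; the cylinder at (2.5, 3) is not intersected at this z (z outside [0.5, 25]); After the difference (first − rest): starting from the 13.5×19 cube, the r=9 cylinder at (11.5, 1.5) partially overlaps it — only the 94.41 mm² overlap (of its 243.00 mm²) is removed, clipping the outline; the 19×18 cube at (3, 4) partially overlaps it — only the 105.95 mm² overlap (of its 342.00 mm²) is removed, clipping the outline — 1 connected region; (whole slice rotated 20° about Z — lengths, areas and connectivity unchanged). The outline is a single polygon with 7 vertices. Extrusion per mm of travel: 0.4 × 0.1 / (π × 0.875²) = 0.016630. Accumulating E over each segment gives final E = 0.7354.

G0 X-6.50 Y17.85 Z0.20
G1 X0.00 Y0.00 E0.3159
G1 X2.73 Y0.99 E0.3642
G1 X1.84 Y2.26 E0.3900
G1 X1.61 Y4.84 E0.4331
G1 X1.45 Y4.78 E0.4359
G1 X-3.68 Y18.88 E0.6854
G1 X-6.50 Y17.85 E0.7354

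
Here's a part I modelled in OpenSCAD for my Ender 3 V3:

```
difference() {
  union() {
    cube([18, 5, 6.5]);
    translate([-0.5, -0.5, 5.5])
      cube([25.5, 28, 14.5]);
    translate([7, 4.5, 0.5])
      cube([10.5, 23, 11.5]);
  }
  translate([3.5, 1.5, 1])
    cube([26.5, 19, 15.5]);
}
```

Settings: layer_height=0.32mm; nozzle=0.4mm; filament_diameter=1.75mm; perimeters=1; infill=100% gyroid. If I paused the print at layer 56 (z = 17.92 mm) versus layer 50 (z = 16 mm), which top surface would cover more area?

Layer 56 (z = 17.92): the cube is absent (z outside [0, 6.5]); the 25.5×28 cube at (-0.5, -0.5) contributes its full rectangle (area 714.00 mm²); the cube at (7, 4.5) is not intersected at this z (z outside [0.5, 12]); Merging all regions: only the 25.5×28 cube at (-0.5, -0.5) is present, so the union is just that shape — area = 714.00 mm²; the cube at (3.5, 1.5) is absent (z outside [1, 16.5]); Taking the first minus the rest: none of the subtracted shapes is present at this height, so the result so far is unchanged — area = 714.00 mm². So its area = 714.00 mm². Layer 50 (z = 16): the cube does not reach this height (z outside [0, 6.5]); the cube at (-0.5, -0.5) (footprint 25.5×28) is included at this height (area 714.00 mm²); the cube at (7, 4.5) does not reach this height (z outside [0.5, 12]); Merging all regions: only the 25.5×28 cube at (-0.5, -0.5) is present, so the union is just that shape — area = 714.00 mm²; the 26.5×19 cube at (3.5, 1.5) contributes its full rectangle (area 503.50 mm²); After the difference (first − rest): starting from that combined region (714.00 mm²), the 26.5×19 cube at (3.5, 1.5) partially overlaps it — only the 408.50 mm² overlap (of its 503.50 mm²) is removed, clipping the outline — area = 305.50 mm². So its area = 305.50 mm². Layer 56 is larger (714.00 vs 305.50 mm²).

layer 56 (z = 17.92 mm)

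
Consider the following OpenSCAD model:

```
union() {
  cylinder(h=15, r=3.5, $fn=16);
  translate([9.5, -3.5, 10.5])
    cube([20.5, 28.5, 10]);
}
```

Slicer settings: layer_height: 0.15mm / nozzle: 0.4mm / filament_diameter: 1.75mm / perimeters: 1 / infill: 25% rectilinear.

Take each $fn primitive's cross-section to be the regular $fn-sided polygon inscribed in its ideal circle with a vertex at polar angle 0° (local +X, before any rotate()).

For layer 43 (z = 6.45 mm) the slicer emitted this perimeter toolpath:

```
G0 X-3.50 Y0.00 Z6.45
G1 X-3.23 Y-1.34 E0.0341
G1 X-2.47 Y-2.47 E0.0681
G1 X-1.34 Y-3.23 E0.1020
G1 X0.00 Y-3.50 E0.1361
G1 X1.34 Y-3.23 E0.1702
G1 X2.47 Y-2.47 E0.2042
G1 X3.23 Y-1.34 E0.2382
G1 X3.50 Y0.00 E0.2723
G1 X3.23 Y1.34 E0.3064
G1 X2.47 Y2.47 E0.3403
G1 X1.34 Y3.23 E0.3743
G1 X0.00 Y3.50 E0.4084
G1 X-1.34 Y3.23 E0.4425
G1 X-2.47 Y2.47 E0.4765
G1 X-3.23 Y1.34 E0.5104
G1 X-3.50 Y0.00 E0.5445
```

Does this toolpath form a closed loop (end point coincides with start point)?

Start point (G0): (-3.50, 0.00). End point (last G1): the path returns to the start — closed.

yes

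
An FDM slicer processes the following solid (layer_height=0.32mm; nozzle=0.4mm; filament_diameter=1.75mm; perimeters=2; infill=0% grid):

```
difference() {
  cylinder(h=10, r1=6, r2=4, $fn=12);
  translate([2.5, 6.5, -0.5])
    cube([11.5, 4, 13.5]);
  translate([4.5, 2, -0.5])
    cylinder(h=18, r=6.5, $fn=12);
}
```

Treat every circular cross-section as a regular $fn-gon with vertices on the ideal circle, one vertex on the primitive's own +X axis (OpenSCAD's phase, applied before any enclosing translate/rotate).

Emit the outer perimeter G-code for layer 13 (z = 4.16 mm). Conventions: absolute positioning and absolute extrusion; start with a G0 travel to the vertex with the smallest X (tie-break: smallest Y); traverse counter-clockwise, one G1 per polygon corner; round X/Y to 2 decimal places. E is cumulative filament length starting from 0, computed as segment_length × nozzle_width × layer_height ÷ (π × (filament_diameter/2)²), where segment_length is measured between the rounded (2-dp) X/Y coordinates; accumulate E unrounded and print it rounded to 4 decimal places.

G0 X-5.17 Y0.00 Z4.16
G1 X-4.48 Y-2.58 E0.1421
G1 X-2.58 Y-4.48 E0.2851
G1 X0.00 Y-5.17 E0.4272
G1 X2.58 Y-4.48 E0.5694
G1 X2.97 Y-4.09 E0.5987
G1 X1.25 Y-3.63 E0.6935
G1 X-1.13 Y-1.25 E0.8726
G1 X-2.00 Y2.00 E1.0516
G1 X-1.24 Y4.84 E1.2081
G1 X-2.58 Y4.48 E1.2819
G1 X-4.48 Y2.58 E1.4249
G1 X-5.17 Y0.00 E1.5670

At z = 4.16 mm: the cone (r1=6→r2=4) has section circumradius 5.168 here — a regular 12-gon; the cube at (2.5, 6.5) is present — its section is the full 11.5×4 rectangle; the r=6.5 cylinder at (4.5, 2) contributes a regular 12-gon of circumradius 6.5; After the difference (first − rest): starting from the cone, the 11.5×4 cube at (2.5, 6.5) misses the remaining region (no effect); the r=6.5 cylinder at (4.5, 2) partially overlaps it — only the 46.87 mm² overlap (of its 126.75 mm²) is removed, clipping the outline — 1 connected region. The outline is a single polygon with 12 vertices. Extrusion per mm of travel: 0.4 × 0.32 / (π × 0.875²) = 0.053216. Accumulating E over each segment gives final E = 1.5670.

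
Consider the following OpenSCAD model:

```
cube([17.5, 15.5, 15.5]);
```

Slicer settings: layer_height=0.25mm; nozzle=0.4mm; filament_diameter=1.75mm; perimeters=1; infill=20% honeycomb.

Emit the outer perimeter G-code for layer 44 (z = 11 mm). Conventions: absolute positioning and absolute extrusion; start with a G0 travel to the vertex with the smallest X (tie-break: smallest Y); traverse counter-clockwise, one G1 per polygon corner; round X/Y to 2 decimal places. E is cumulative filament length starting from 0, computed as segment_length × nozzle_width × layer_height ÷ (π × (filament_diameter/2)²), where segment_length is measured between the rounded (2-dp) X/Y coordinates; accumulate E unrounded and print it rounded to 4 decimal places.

G0 X0.00 Y0.00 Z11.00
G1 X17.50 Y0.00 E0.7276
G1 X17.50 Y15.50 E1.3720
G1 X0.00 Y15.50 E2.0995
G1 X0.00 Y0.00 E2.7440

At z = 11 mm: the cube is present — its section is the full 17.5×15.5 rectangle. The outline is a single polygon with 4 vertices. Extrusion per mm of travel: 0.4 × 0.25 / (π × 0.875²) = 0.041575. Accumulating E over each segment gives final E = 2.7440.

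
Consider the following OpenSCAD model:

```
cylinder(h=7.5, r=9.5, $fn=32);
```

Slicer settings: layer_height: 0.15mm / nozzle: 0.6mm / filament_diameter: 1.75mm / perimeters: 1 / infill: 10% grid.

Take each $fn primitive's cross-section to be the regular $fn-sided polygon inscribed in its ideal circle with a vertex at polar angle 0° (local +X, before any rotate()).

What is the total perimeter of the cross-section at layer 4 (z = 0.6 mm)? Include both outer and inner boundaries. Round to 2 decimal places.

At z = 0.6 mm: the r=9.5 cylinder gives a regular 32-gon of circumradius 9.5 (constant along its height) (perimeter = 2·32·9.500·sin(180°/32) = 59.59 mm). Overall, the cross-section is a single solid region. Total boundary length (outer) = 59.59 mm.

59.59 mm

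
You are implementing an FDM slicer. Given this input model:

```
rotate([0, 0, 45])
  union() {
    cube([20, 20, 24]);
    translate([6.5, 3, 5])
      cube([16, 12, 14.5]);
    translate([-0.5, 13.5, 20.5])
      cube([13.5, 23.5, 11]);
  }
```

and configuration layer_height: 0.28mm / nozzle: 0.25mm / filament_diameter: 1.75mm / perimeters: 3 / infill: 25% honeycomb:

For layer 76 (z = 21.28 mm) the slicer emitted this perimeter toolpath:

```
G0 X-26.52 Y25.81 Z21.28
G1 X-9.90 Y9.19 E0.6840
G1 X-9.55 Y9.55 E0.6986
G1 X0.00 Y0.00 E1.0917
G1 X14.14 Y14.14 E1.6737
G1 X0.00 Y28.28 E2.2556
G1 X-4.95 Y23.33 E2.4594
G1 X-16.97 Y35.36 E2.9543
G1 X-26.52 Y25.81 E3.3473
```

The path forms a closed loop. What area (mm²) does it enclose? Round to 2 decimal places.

632.76 mm²

Apply the shoelace formula to the sequence of (X, Y) vertices; enclosed area = 632.76 mm².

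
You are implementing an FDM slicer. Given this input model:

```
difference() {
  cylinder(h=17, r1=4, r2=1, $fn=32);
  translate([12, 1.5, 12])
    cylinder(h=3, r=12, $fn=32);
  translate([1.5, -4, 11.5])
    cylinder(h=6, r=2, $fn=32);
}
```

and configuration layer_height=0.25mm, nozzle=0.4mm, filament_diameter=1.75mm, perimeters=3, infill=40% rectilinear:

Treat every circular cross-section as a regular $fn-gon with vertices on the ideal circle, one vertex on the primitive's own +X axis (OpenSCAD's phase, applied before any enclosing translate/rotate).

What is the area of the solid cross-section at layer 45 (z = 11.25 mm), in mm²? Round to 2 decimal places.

12.67 mm²

At z = 11.25 mm: the cone contributes a regular 32-gon of circumradius 2.015 (interpolated between r1=4 and r2=1 at t=0.662) (area = (32/2)·2.015²·sin(360°/32) = 12.67 mm²); the cylinder at (12, 1.5) is not intersected at this z (z outside [12, 15]); the cylinder at (1.5, -4) is absent (z outside [11.5, 17.5]); After the difference (first − rest): none of the subtracted shapes is present at this height, so the cone is unchanged — area = 12.67 mm². Overall, the cross-section is a single solid region. Net area = 12.67 mm².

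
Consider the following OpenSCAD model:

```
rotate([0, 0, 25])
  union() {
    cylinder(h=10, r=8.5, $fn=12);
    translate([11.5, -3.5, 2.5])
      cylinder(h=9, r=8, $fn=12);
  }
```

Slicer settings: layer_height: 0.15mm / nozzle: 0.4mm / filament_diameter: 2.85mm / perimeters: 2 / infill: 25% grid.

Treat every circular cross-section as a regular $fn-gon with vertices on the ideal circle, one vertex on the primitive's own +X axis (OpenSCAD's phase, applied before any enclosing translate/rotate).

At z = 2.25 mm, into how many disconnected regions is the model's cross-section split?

At z = 2.25 mm: the r=8.5 cylinder gives a regular 12-gon of circumradius 8.5 (constant along its height); the cylinder at (11.5, -3.5) does not reach this height (z outside [2.5, 11.5]); Taking the union: only the r=8.5 cylinder is present, so the union is just that shape — 1 connected region; (rotated 25° about Z; rotation is an isometry so areas/perimeters/island counts are preserved). The result has 1 disconnected region.

1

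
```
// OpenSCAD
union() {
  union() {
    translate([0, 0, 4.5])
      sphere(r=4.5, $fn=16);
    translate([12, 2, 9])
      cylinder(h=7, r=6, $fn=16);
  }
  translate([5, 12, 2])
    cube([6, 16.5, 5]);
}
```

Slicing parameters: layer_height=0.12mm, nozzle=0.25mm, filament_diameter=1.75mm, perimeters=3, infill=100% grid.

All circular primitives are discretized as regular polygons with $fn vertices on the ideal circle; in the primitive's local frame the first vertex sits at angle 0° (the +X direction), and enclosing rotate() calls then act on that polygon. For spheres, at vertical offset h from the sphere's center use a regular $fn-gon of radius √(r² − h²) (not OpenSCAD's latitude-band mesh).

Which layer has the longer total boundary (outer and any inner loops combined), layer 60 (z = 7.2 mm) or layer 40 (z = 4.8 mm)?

layer 40 (z = 4.8 mm)

Layer 60 (z = 7.2): the r=4.5 sphere contributes a regular 16-gon of circumradius √(4.5²−2.7²) = 3.600 (perimeter = 2·16·3.600·sin(180°/16) = 22.47 mm); the cylinder at (12, 2) does not reach this height (z outside [9, 16]); Merging all regions: only the r=4.5 sphere is present, so the union is just that shape — boundary = 22.47 mm; the cube at (5, 12) is absent (z outside [2, 7]); Combining (union): only that combined region is present, so the union is just that shape — boundary = 22.47 mm. So its perimeter = 22.47 mm. Layer 40 (z = 4.8): the r=4.5 sphere contributes a regular 16-gon of circumradius √(4.5²−0.3²) = 4.490 (perimeter = 2·16·4.490·sin(180°/16) = 28.03 mm); the cylinder at (12, 2) does not reach this height (z outside [9, 16]); Combining (union): only the r=4.5 sphere is present, so the union is just that shape — boundary = 28.03 mm; the cube at (5, 12) is present — its section is the full 6×16.5 rectangle (perimeter 45.00 mm); Combining (union): the 2 present regions are separate (no shared area or edge), so areas and boundary lengths simply add and each stays a separate island — boundary = 73.03 mm. So its perimeter = 73.03 mm. Layer 40 is larger (73.03 vs 22.47 mm).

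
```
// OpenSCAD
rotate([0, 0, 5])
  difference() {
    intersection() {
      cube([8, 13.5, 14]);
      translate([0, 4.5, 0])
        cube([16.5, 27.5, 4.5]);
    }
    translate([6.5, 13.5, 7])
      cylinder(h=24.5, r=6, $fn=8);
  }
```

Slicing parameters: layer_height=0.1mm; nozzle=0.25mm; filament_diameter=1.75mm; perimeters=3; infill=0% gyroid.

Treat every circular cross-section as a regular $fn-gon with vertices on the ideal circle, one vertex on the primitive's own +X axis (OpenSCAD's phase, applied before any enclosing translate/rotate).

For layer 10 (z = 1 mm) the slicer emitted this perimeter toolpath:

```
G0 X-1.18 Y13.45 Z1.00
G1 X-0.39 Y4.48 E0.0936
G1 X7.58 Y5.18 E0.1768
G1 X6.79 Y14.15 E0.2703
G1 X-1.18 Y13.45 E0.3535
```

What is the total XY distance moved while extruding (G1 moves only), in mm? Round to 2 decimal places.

34.01 mm

Sum the Euclidean lengths of each G1 segment: total = 34.01 mm.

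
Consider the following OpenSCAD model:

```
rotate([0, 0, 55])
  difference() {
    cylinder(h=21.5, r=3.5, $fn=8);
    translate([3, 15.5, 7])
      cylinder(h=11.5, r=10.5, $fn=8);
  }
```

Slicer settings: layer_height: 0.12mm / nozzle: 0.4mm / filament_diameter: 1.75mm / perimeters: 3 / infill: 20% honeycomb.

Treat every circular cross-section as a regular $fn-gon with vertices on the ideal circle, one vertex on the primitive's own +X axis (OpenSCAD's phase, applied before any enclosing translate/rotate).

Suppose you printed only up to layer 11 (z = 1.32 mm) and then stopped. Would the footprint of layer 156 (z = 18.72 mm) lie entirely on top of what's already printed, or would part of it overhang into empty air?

Compare the two slices. At z = 1.32: the r=3.5 cylinder gives a regular 8-gon of circumradius 3.5 (constant along its height) (area = (8/2)·3.500²·sin(360°/8) = 34.65 mm²); the cylinder at (3, 15.5) does not reach this height (z outside [7, 18.5]); After the difference (first − rest): none of the subtracted shapes is present at this height, so the r=3.5 cylinder is unchanged — area = 34.65 mm²; (rotated 55° about Z; rotation is an isometry so areas/perimeters/island counts are preserved). At z = 18.72: the cylinder: section is a regular 8-gon, circumradius r=3.5 (area = (8/2)·3.500²·sin(360°/8) = 34.65 mm²); the cylinder at (3, 15.5) is not intersected at this z (z outside [7, 18.5]); Subtracting the remaining from the first: none of the subtracted shapes is present at this height, so the r=3.5 cylinder is unchanged — area = 34.65 mm²; (rotated 55° about Z; rotation is an isometry so areas/perimeters/island counts are preserved). Checking containment: the cross-section at z = 18.72 is a subset of the cross-section at z = 1.32.

entirely on top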